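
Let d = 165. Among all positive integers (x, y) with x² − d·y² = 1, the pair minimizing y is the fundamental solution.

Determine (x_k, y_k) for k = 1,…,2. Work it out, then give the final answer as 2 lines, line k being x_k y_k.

1079 84
2328481 181272

[12; 1,5,2,5,1,24] for √165; ℓ=6 ⇒ convergent index 5
i=0: a=12 ⇒ p=12, q=1
i=1: a=1 ⇒ p=13, q=1
i=2: a=5 ⇒ p=77, q=6
i=3: a=2 ⇒ p=167, q=13
i=4: a=5 ⇒ p=912, q=71
i=5: a=1 ⇒ p=1079, q=84
fundamental: x₁=1079, y₁=84  (since 1164241 − 165·7056 = 1)
n=2: (1079,84)∘(1079,84) = (1079·1079+165·84·84, 1079·84+84·1079) = (2328481,181272)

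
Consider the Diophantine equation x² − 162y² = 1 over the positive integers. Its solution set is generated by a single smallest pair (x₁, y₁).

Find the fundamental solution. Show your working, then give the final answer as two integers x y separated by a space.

19601 1540

√162 → a₀=12, period (1,2,1,2,12,2,1,2,1,24); ℓ=10 even so k=9
k=0  a_k=12  p_k/q_k = 12/1
k=1  a_k=1  p_k/q_k = 13/1
k=2  a_k=2  p_k/q_k = 38/3
…
k=4  a_k=2  p_k/q_k = 140/11
…
k=6  a_k=2  p_k/q_k = 3602/283
k=7  a_k=1  p_k/q_k = 5333/419
k=8  a_k=2  p_k/q_k = 14268/1121
k=9  a_k=1  p_k/q_k = 19601/1540
→ (19601, 1540).  Check: 19601²=384199201, 162·1540²=384199200, difference 1.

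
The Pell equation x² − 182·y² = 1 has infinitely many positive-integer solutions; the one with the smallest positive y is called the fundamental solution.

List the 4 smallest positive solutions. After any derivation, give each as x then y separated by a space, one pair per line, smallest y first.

27 2
1457 108
78651 5830
4245697 314712

√182 → a₀=13, period (2,26); ℓ=2 even so k=1
k=0  a_k=13  p_k/q_k = 13/1
k=1  a_k=2  p_k/q_k = 27/2
→ (27, 2).  Check: 27²=729, 182·2²=728, difference 1.
n=2: (27,2)∘(27,2) = (27·27+182·2·2, 27·2+2·27) = (1457,108)
n=3: (1457,108)∘(27,2) = (27·1457+182·2·108, 27·108+2·1457) = (78651,5830)
n=4: (78651,5830)∘(27,2) = (27·78651+182·2·5830, 27·5830+2·78651) = (4245697,314712)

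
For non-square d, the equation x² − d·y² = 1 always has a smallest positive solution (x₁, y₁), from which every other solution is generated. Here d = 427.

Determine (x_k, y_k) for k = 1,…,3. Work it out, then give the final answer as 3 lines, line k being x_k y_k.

[20; 1,1,1,40] for √427; ℓ=4 ⇒ convergent index 3
a_0=20:  p_0=20·1+0=20,  q_0=20·0+1=1
…
a_2=1:  p_2=1·21+20=41,  q_2=1·1+1=2
a_3=1:  p_3=1·41+21=62,  q_3=1·2+1=3
fundamental: x₁=62, y₁=3  (since 3844 − 427·9 = 1)
(62+3√427)^2 = 7687 + 372√427
(62+3√427)^3 = 953126 + 46125√427

62 3
7687 372
953126 46125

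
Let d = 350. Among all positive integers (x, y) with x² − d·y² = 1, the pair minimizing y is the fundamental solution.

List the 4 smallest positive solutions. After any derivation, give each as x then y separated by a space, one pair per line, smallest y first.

√350 → a₀=18, period (1,2,2,2,1,36); ℓ=6 even so k=5
step 0: (18, 1)  from 18·(1,0) + (0,1)
…
step 2: (56, 3)  from 2·(19,1) + (18,1)
…
step 4: (318, 17)  from 2·(131,7) + (56,3)
step 5: (449, 24)  from 1·(318,17) + (131,7)
→ (449, 24).  Check: 449²=201601, 350·24²=201600, difference 1.
(449+24√350)^2 = 403201 + 21552√350
(449+24√350)^3 = 362074049 + 19353672√350
(449+24√350)^4 = 325142092801 + 17379575904√350

449 24
403201 21552
362074049 19353672
325142092801 17379575904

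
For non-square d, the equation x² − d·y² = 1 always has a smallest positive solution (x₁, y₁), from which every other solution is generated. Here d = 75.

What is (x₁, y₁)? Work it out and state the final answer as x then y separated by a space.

26 3

√75 → a₀=8, period (1,1,1,16); ℓ=4 even so k=3
i=0: a=8 ⇒ p=8, q=1
i=1: a=1 ⇒ p=9, q=1
i=2: a=1 ⇒ p=17, q=2
i=3: a=1 ⇒ p=26, q=3
(x₁, y₁) = (26, 3);  26² − 75·3² = 1 ✓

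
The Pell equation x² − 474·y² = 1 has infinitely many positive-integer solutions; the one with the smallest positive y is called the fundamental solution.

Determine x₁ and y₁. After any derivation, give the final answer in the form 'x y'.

193549 8890

√474 = [21; 1,3,2,1,1,…,3,1,42, …], period ℓ=14 (even) → k=13
step 0: (21, 1)  from 21·(1,0) + (0,1)
step 1: (22, 1)  from 1·(21,1) + (1,0)
…
step 3: (196, 9)  from 2·(87,4) + (22,1)
step 4: (283, 13)  from 1·(196,9) + (87,4)
step 5: (479, 22)  from 1·(283,13) + (196,9)
step 6: (762, 35)  from 1·(479,22) + (283,13)
step 7: (5051, 232)  from 6·(762,35) + (479,22)
step 8: (5813, 267)  from 1·(5051,232) + (762,35)
step 9: (10864, 499)  from 1·(5813,267) + (5051,232)
step 10: (16677, 766)  from 1·(10864,499) + (5813,267)
step 11: (44218, 2031)  from 2·(16677,766) + (10864,499)
step 12: (149331, 6859)  from 3·(44218,2031) + (16677,766)
step 13: (193549, 8890)  from 1·(149331,6859) + (44218,2031)
(x₁, y₁) = (193549, 8890);  193549² − 474·8890² = 1 ✓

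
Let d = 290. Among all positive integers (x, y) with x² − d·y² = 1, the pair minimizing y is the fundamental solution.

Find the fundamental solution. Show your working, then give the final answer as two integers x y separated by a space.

579 34

d=290: √d = [17; 34] (ℓ=1, odd), read p_1/q_1
i=0: a=17 ⇒ p=17, q=1
i=1: a=34 ⇒ p=579, q=34
(x₁, y₁) = (579, 34);  579² − 290·34² = 1 ✓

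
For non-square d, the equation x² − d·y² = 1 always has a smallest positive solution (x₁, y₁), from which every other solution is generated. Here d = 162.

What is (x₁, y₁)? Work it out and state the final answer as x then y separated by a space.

19601 1540

√162 → a₀=12, period (1,2,1,2,12,2,1,2,1,24); ℓ=10 even so k=9
a_0=12:  p_0=12·1+0=12,  q_0=12·0+1=1
…
a_3=1:  p_3=1·38+13=51,  q_3=1·3+1=4
…
a_5=12:  p_5=12·140+51=1731,  q_5=12·11+4=136
a_6=2:  p_6=2·1731+140=3602,  q_6=2·136+11=283
a_7=1:  p_7=1·3602+1731=5333,  q_7=1·283+136=419
a_8=2:  p_8=2·5333+3602=14268,  q_8=2·419+283=1121
a_9=1:  p_9=1·14268+5333=19601,  q_9=1·1121+419=1540
fundamental: x₁=19601, y₁=1540  (since 384199201 − 162·2371600 = 1)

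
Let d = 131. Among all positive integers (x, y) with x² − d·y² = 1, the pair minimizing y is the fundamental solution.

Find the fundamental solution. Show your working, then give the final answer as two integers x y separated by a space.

10610 927

√131 = [11; 2,4,11,4,2,22, …], period ℓ=6 (even) → k=5
k=0  a_k=11  p_k/q_k = 11/1
…
k=2  a_k=4  p_k/q_k = 103/9
k=3  a_k=11  p_k/q_k = 1156/101
k=4  a_k=4  p_k/q_k = 4727/413
k=5  a_k=2  p_k/q_k = 10610/927
(x₁, y₁) = (10610, 927);  10610² − 131·927² = 1 ✓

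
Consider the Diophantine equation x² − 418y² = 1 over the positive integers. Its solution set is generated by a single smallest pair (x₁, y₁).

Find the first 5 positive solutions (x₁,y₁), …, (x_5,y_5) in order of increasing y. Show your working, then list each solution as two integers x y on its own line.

33857 1656
2292592897 112134384
155240635393601 7593067676520
10511964382749705217 514156984535740896
711807156058272903670337 34815626043260091355224

√418 → a₀=20, period (2,4,20,4,2,40); ℓ=6 even so k=5
a_0=20:  p_0=20·1+0=20,  q_0=20·0+1=1
…
a_4=4:  p_4=4·3721+184=15068,  q_4=4·182+9=737
a_5=2:  p_5=2·15068+3721=33857,  q_5=2·737+182=1656
(x₁, y₁) = (33857, 1656);  33857² − 418·1656² = 1 ✓
(33857+1656√418)^2 = 2292592897 + 112134384√418
(33857+1656√418)^3 = 155240635393601 + 7593067676520√418
(33857+1656√418)^4 = 10511964382749705217 + 514156984535740896√418
(33857+1656√418)^5 = 711807156058272903670337 + 34815626043260091355224√418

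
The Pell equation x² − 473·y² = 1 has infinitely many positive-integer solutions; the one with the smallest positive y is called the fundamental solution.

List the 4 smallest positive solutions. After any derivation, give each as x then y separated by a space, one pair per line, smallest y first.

√473 → a₀=21, period (1,2,1,42); ℓ=4 even so k=3
step 0: (21, 1)  from 21·(1,0) + (0,1)
…
step 2: (65, 3)  from 2·(22,1) + (21,1)
step 3: (87, 4)  from 1·(65,3) + (22,1)
→ (87, 4).  Check: 87²=7569, 473·4²=7568, difference 1.
k=2:  x_2 = 87·87+473·4·4 = 15137,  y_2 = 87·4+4·87 = 696
k=3:  x_3 = 87·15137+473·4·696 = 2633751,  y_3 = 87·696+4·15137 = 121100
k=4:  x_4 = 87·2633751+473·4·121100 = 458257537,  y_4 = 87·121100+4·2633751 = 21070704

87 4
15137 696
2633751 121100
458257537 21070704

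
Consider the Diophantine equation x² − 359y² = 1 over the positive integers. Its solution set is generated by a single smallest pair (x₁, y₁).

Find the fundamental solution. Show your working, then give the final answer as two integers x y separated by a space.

360 19

d=359: √d = [18; 1,17,1,36] (ℓ=4, even), read p_3/q_3
i=0: a=18 ⇒ p=18, q=1
…
i=2: a=17 ⇒ p=341, q=18
i=3: a=1 ⇒ p=360, q=19
(x₁, y₁) = (360, 19);  360² − 359·19² = 1 ✓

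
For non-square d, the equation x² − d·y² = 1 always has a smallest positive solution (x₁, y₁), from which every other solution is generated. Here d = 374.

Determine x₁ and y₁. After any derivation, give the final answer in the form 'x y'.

√374 → a₀=19, period (2,1,18,1,2,38); ℓ=6 even so k=5
k=0  a_k=19  p_k/q_k = 19/1
…
k=4  a_k=1  p_k/q_k = 1141/59
k=5  a_k=2  p_k/q_k = 3365/174
→ (3365, 174).  Check: 3365²=11323225, 374·174²=11323224, difference 1.

3365 174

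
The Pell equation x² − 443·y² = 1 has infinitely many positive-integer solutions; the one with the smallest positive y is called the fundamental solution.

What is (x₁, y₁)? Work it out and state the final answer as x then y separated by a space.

√443 = [21; 21,42, …], period ℓ=2 (even) → k=1
k=0  a_k=21  p_k/q_k = 21/1
k=1  a_k=21  p_k/q_k = 442/21
(x₁, y₁) = (442, 21);  442² − 443·21² = 1 ✓

442 21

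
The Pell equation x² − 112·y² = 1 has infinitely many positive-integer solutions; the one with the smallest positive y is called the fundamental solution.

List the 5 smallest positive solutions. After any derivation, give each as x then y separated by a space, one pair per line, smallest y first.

[10; 1,1,2,1,1,20] for √112; ℓ=6 ⇒ convergent index 5
a_0=10:  p_0=10·1+0=10,  q_0=10·0+1=1
…
a_2=1:  p_2=1·11+10=21,  q_2=1·1+1=2
a_3=2:  p_3=2·21+11=53,  q_3=2·2+1=5
a_4=1:  p_4=1·53+21=74,  q_4=1·5+2=7
a_5=1:  p_5=1·74+53=127,  q_5=1·7+5=12
fundamental: x₁=127, y₁=12  (since 16129 − 112·144 = 1)
(127+12√112)^2 = 32257 + 3048√112
(127+12√112)^3 = 8193151 + 774180√112
(127+12√112)^4 = 2081028097 + 196638672√112
(127+12√112)^5 = 528572943487 + 49945448508√112

127 12
32257 3048
8193151 774180
2081028097 196638672
528572943487 49945448508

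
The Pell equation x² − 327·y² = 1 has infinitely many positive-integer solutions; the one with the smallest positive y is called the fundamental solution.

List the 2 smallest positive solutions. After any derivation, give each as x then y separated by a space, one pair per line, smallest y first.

217 12
94177 5208

[18; 12,36] for √327; ℓ=2 ⇒ convergent index 1
k=0  a_k=18  p_k/q_k = 18/1
k=1  a_k=12  p_k/q_k = 217/12
(x₁, y₁) = (217, 12);  217² − 327·12² = 1 ✓
k=2:  x_2 = 217·217+327·12·12 = 94177,  y_2 = 217·12+12·217 = 5208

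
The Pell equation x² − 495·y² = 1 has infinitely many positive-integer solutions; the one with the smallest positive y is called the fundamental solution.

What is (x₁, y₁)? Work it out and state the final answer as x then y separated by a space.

89 4

[22; 4,44] for √495; ℓ=2 ⇒ convergent index 1
a_0=22:  p_0=22·1+0=22,  q_0=22·0+1=1
a_1=4:  p_1=4·22+1=89,  q_1=4·1+0=4
(x₁, y₁) = (89, 4);  89² − 495·4² = 1 ✓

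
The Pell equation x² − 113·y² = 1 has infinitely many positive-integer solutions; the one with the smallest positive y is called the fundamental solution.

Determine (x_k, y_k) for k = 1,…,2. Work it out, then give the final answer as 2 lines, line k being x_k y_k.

1204353 113296
2900932297217 272896754976

√113 → a₀=10, period (1,1,1,2,2,1,1,1,20); ℓ=9 odd so k=17
i=0: a=10 ⇒ p=10, q=1
i=1: a=1 ⇒ p=11, q=1
…
i=6: a=1 ⇒ p=287, q=27
…
i=9: a=20 ⇒ p=16009, q=1506
i=10: a=1 ⇒ p=16785, q=1579
i=11: a=1 ⇒ p=32794, q=3085
…
i=13: a=2 ⇒ p=131952, q=12413
…
i=15: a=1 ⇒ p=445435, q=41903
i=16: a=1 ⇒ p=758918, q=71393
i=17: a=1 ⇒ p=1204353, q=113296
→ (1204353, 113296).  Check: 1204353²=1450466148609, 113·113296²=1450466148608, difference 1.
(x_2, y_2) = (1204353·1204353 + 113·113296·113296, 1204353·113296 + 113296·1204353) = (2900932297217, 272896754976)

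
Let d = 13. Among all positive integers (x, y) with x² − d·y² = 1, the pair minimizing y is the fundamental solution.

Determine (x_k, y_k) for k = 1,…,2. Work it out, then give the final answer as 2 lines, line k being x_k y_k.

649 180
842401 233640

√13 = [3; 1,1,1,1,6, …], period ℓ=5 (odd) → k=9
k=0  a_k=3  p_k/q_k = 3/1
…
k=2  a_k=1  p_k/q_k = 7/2
k=3  a_k=1  p_k/q_k = 11/3
…
k=5  a_k=6  p_k/q_k = 119/33
…
k=8  a_k=1  p_k/q_k = 393/109
k=9  a_k=1  p_k/q_k = 649/180
→ (649, 180).  Check: 649²=421201, 13·180²=421200, difference 1.
k=2:  x_2 = 649·649+13·180·180 = 842401,  y_2 = 649·180+180·649 = 233640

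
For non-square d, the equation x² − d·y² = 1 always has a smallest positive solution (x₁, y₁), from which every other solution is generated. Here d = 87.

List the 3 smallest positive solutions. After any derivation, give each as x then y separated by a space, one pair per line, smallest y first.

d=87: √d = [9; 3,18] (ℓ=2, even), read p_1/q_1
a_0=9:  p_0=9·1+0=9,  q_0=9·0+1=1
a_1=3:  p_1=3·9+1=28,  q_1=3·1+0=3
(x₁, y₁) = (28, 3);  28² − 87·3² = 1 ✓
k=2:  x_2 = 28·28+87·3·3 = 1567,  y_2 = 28·3+3·28 = 168
k=3:  x_3 = 28·1567+87·3·168 = 87724,  y_3 = 28·168+3·1567 = 9405

28 3
1567 168
87724 9405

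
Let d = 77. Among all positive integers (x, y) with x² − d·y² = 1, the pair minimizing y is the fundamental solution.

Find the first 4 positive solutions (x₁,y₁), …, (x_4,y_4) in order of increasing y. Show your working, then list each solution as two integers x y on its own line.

√77 = [8; 1,3,2,3,1,16, …], period ℓ=6 (even) → k=5
k=0  a_k=8  p_k/q_k = 8/1
k=1  a_k=1  p_k/q_k = 9/1
…
k=4  a_k=3  p_k/q_k = 272/31
k=5  a_k=1  p_k/q_k = 351/40
(x₁, y₁) = (351, 40);  351² − 77·40² = 1 ✓
(x_2, y_2) = (351·351 + 77·40·40, 351·40 + 40·351) = (246401, 28080)
(x_3, y_3) = (351·246401 + 77·40·28080, 351·28080 + 40·246401) = (172973151, 19712120)
(x_4, y_4) = (351·172973151 + 77·40·19712120, 351·19712120 + 40·172973151) = (121426905601, 13837880160)

351 40
246401 28080
172973151 19712120
121426905601 13837880160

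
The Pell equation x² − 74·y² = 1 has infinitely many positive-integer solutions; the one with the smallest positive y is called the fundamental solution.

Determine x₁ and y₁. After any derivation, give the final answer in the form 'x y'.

3699 430

d=74: √d = [8; 1,1,1,1,16] (ℓ=5, odd), read p_9/q_9
step 0: (8, 1)  from 8·(1,0) + (0,1)
…
step 8: (2228, 259)  from 1·(1471,171) + (757,88)
step 9: (3699, 430)  from 1·(2228,259) + (1471,171)
→ (3699, 430).  Check: 3699²=13682601, 74·430²=13682600, difference 1.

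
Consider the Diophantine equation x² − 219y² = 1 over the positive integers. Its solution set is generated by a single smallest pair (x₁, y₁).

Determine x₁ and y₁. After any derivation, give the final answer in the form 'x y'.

74 5

√219 = [14; 1,3,1,28, …], period ℓ=4 (even) → k=3
step 0: (14, 1)  from 14·(1,0) + (0,1)
step 1: (15, 1)  from 1·(14,1) + (1,0)
step 2: (59, 4)  from 3·(15,1) + (14,1)
step 3: (74, 5)  from 1·(59,4) + (15,1)
→ (74, 5).  Check: 74²=5476, 219·5²=5475, difference 1.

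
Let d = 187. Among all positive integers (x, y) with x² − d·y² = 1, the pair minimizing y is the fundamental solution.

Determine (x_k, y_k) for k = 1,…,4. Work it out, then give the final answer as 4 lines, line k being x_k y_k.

1682 123
5658247 413772
19034341226 1391928885
64031518226017 4682448355368

d=187: √d = [13; 1,2,13,2,1,26] (ℓ=6, even), read p_5/q_5
a_0=13:  p_0=13·1+0=13,  q_0=13·0+1=1
…
a_2=2:  p_2=2·14+13=41,  q_2=2·1+1=3
a_3=13:  p_3=13·41+14=547,  q_3=13·3+1=40
a_4=2:  p_4=2·547+41=1135,  q_4=2·40+3=83
a_5=1:  p_5=1·1135+547=1682,  q_5=1·83+40=123
→ (1682, 123).  Check: 1682²=2829124, 187·123²=2829123, difference 1.
k=2:  x_2 = 1682·1682+187·123·123 = 5658247,  y_2 = 1682·123+123·1682 = 413772
k=3:  x_3 = 1682·5658247+187·123·413772 = 19034341226,  y_3 = 1682·413772+123·5658247 = 1391928885
k=4:  x_4 = 1682·19034341226+187·123·1391928885 = 64031518226017,  y_4 = 1682·1391928885+123·19034341226 = 4682448355368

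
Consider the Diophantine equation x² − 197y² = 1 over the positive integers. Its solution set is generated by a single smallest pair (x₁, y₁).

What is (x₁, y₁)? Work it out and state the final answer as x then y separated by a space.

393 28

[14; 28] for √197; ℓ=1 ⇒ convergent index 1
k=0  a_k=14  p_k/q_k = 14/1
k=1  a_k=28  p_k/q_k = 393/28
(x₁, y₁) = (393, 28);  393² − 197·28² = 1 ✓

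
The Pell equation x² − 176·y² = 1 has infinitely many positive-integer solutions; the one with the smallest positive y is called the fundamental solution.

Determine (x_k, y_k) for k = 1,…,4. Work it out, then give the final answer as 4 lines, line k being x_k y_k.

199 15
79201 5970
31521799 2376045
12545596801 945659940

[13; 3,1,3,26] for √176; ℓ=4 ⇒ convergent index 3
a_0=13:  p_0=13·1+0=13,  q_0=13·0+1=1
…
a_2=1:  p_2=1·40+13=53,  q_2=1·3+1=4
a_3=3:  p_3=3·53+40=199,  q_3=3·4+3=15
→ (199, 15).  Check: 199²=39601, 176·15²=39600, difference 1.
(x_2, y_2) = (199·199 + 176·15·15, 199·15 + 15·199) = (79201, 5970)
(x_3, y_3) = (199·79201 + 176·15·5970, 199·5970 + 15·79201) = (31521799, 2376045)
(x_4, y_4) = (199·31521799 + 176·15·2376045, 199·2376045 + 15·31521799) = (12545596801, 945659940)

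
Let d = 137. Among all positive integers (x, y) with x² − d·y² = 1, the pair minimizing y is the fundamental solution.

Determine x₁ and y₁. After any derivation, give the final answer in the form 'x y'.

√137 = [11; 1,2,2,1,1,2,2,1,22, …], period ℓ=9 (odd) → k=17
a_0=11:  p_0=11·1+0=11,  q_0=11·0+1=1
a_1=1:  p_1=1·11+1=12,  q_1=1·1+0=1
…
a_3=2:  p_3=2·35+12=82,  q_3=2·3+1=7
…
a_5=1:  p_5=1·117+82=199,  q_5=1·10+7=17
a_6=2:  p_6=2·199+117=515,  q_6=2·17+10=44
a_7=2:  p_7=2·515+199=1229,  q_7=2·44+17=105
…
a_10=1:  p_10=1·39597+1744=41341,  q_10=1·3383+149=3532
…
a_12=2:  p_12=2·122279+41341=285899,  q_12=2·10447+3532=24426
…
a_15=2:  p_15=2·694077+408178=1796332,  q_15=2·59299+34873=153471
a_16=2:  p_16=2·1796332+694077=4286741,  q_16=2·153471+59299=366241
a_17=1:  p_17=1·4286741+1796332=6083073,  q_17=1·366241+153471=519712
fundamental: x₁=6083073, y₁=519712  (since 37003777123329 − 137·270100562944 = 1)

6083073 519712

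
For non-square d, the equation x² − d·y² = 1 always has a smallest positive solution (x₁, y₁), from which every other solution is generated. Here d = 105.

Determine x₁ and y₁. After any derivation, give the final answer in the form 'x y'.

√105 = [10; 4,20, …], period ℓ=2 (even) → k=1
a_0=10:  p_0=10·1+0=10,  q_0=10·0+1=1
a_1=4:  p_1=4·10+1=41,  q_1=4·1+0=4
→ (41, 4).  Check: 41²=1681, 105·4²=1680, difference 1.

41 4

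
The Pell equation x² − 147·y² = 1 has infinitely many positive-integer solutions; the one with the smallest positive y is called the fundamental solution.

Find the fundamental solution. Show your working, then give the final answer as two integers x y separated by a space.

97 8

[12; 8,24] for √147; ℓ=2 ⇒ convergent index 1
a_0=12:  p_0=12·1+0=12,  q_0=12·0+1=1
a_1=8:  p_1=8·12+1=97,  q_1=8·1+0=8
(x₁, y₁) = (97, 8);  97² − 147·8² = 1 ✓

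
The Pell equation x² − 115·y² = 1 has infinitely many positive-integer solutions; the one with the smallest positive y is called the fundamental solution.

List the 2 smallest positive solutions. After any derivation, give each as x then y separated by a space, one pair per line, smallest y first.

√115 = [10; 1,2,1,1,1,1,1,2,1,20, …], period ℓ=10 (even) → k=9
a_0=10:  p_0=10·1+0=10,  q_0=10·0+1=1
…
a_2=2:  p_2=2·11+10=32,  q_2=2·1+1=3
a_3=1:  p_3=1·32+11=43,  q_3=1·3+1=4
…
a_5=1:  p_5=1·75+43=118,  q_5=1·7+4=11
a_6=1:  p_6=1·118+75=193,  q_6=1·11+7=18
a_7=1:  p_7=1·193+118=311,  q_7=1·18+11=29
a_8=2:  p_8=2·311+193=815,  q_8=2·29+18=76
a_9=1:  p_9=1·815+311=1126,  q_9=1·76+29=105
(x₁, y₁) = (1126, 105);  1126² − 115·105² = 1 ✓
(x_2, y_2) = (1126·1126 + 115·105·105, 1126·105 + 105·1126) = (2535751, 236460)

1126 105
2535751 236460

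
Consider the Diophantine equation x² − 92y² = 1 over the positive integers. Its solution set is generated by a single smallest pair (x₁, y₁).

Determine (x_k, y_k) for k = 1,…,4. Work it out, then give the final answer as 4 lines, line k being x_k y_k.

1151 120
2649601 276240
6099380351 635904360
14040770918401 1463851560480

√92 = [9; 1,1,2,4,2,1,1,18, …], period ℓ=8 (even) → k=7
a_0=9:  p_0=9·1+0=9,  q_0=9·0+1=1
a_1=1:  p_1=1·9+1=10,  q_1=1·1+0=1
a_2=1:  p_2=1·10+9=19,  q_2=1·1+1=2
a_3=2:  p_3=2·19+10=48,  q_3=2·2+1=5
a_4=4:  p_4=4·48+19=211,  q_4=4·5+2=22
a_5=2:  p_5=2·211+48=470,  q_5=2·22+5=49
a_6=1:  p_6=1·470+211=681,  q_6=1·49+22=71
a_7=1:  p_7=1·681+470=1151,  q_7=1·71+49=120
→ (1151, 120).  Check: 1151²=1324801, 92·120²=1324800, difference 1.
n=2: (1151,120)∘(1151,120) = (1151·1151+92·120·120, 1151·120+120·1151) = (2649601,276240)
n=3: (2649601,276240)∘(1151,120) = (1151·2649601+92·120·276240, 1151·276240+120·2649601) = (6099380351,635904360)
n=4: (6099380351,635904360)∘(1151,120) = (1151·6099380351+92·120·635904360, 1151·635904360+120·6099380351) = (14040770918401,1463851560480)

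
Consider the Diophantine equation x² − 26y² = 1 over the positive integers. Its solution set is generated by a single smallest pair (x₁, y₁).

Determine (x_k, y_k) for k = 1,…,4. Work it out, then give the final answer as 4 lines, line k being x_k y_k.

51 10
5201 1020
530451 104030
54100801 10610040

√26 = [5; 10, …], period ℓ=1 (odd) → k=1
step 0: (5, 1)  from 5·(1,0) + (0,1)
step 1: (51, 10)  from 10·(5,1) + (1,0)
→ (51, 10).  Check: 51²=2601, 26·10²=2600, difference 1.
n=2: (51,10)∘(51,10) = (51·51+26·10·10, 51·10+10·51) = (5201,1020)
n=3: (5201,1020)∘(51,10) = (51·5201+26·10·1020, 51·1020+10·5201) = (530451,104030)
n=4: (530451,104030)∘(51,10) = (51·530451+26·10·104030, 51·104030+10·530451) = (54100801,10610040)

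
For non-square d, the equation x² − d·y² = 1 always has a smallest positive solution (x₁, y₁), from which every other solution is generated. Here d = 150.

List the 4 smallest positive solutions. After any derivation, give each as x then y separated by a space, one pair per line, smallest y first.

49 4
4801 392
470449 38412
46099201 3763984

[12; 4,24] for √150; ℓ=2 ⇒ convergent index 1
a_0=12:  p_0=12·1+0=12,  q_0=12·0+1=1
a_1=4:  p_1=4·12+1=49,  q_1=4·1+0=4
→ (49, 4).  Check: 49²=2401, 150·4²=2400, difference 1.
(49+4√150)^2 = 4801 + 392√150
(49+4√150)^3 = 470449 + 38412√150
(49+4√150)^4 = 46099201 + 3763984√150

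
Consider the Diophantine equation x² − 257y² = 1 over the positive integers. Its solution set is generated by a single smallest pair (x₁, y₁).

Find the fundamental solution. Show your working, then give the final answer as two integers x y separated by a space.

d=257: √d = [16; 32] (ℓ=1, odd), read p_1/q_1
k=0  a_k=16  p_k/q_k = 16/1
k=1  a_k=32  p_k/q_k = 513/32
(x₁, y₁) = (513, 32);  513² − 257·32² = 1 ✓

513 32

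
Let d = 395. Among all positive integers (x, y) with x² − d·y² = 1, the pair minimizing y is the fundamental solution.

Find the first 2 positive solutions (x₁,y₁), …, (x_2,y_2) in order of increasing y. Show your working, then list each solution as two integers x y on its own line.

[19; 1,6,1,38] for √395; ℓ=4 ⇒ convergent index 3
step 0: (19, 1)  from 19·(1,0) + (0,1)
…
step 2: (139, 7)  from 6·(20,1) + (19,1)
step 3: (159, 8)  from 1·(139,7) + (20,1)
fundamental: x₁=159, y₁=8  (since 25281 − 395·64 = 1)
k=2:  x_2 = 159·159+395·8·8 = 50561,  y_2 = 159·8+8·159 = 2544

159 8
50561 2544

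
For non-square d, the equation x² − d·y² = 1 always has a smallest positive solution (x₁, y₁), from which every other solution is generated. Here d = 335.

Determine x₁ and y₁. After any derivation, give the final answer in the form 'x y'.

√335 = [18; 3,3,3,36, …], period ℓ=4 (even) → k=3
a_0=18:  p_0=18·1+0=18,  q_0=18·0+1=1
…
a_2=3:  p_2=3·55+18=183,  q_2=3·3+1=10
a_3=3:  p_3=3·183+55=604,  q_3=3·10+3=33
fundamental: x₁=604, y₁=33  (since 364816 − 335·1089 = 1)

604 33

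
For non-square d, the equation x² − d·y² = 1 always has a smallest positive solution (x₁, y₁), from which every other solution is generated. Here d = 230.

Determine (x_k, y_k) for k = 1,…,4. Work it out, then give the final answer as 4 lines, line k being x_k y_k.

√230 → a₀=15, period (6,30); ℓ=2 even so k=1
a_0=15:  p_0=15·1+0=15,  q_0=15·0+1=1
a_1=6:  p_1=6·15+1=91,  q_1=6·1+0=6
fundamental: x₁=91, y₁=6  (since 8281 − 230·36 = 1)
n=2: (91,6)∘(91,6) = (91·91+230·6·6, 91·6+6·91) = (16561,1092)
n=3: (16561,1092)∘(91,6) = (91·16561+230·6·1092, 91·1092+6·16561) = (3014011,198738)
n=4: (3014011,198738)∘(91,6) = (91·3014011+230·6·198738, 91·198738+6·3014011) = (548533441,36169224)

91 6
16561 1092
3014011 198738
548533441 36169224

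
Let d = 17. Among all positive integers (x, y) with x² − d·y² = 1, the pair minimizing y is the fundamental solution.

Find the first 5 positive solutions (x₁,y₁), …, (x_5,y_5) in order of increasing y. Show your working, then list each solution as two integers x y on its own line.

33 8
2177 528
143649 34840
9478657 2298912
625447713 151693352

[4; 8] for √17; ℓ=1 ⇒ convergent index 1
i=0: a=4 ⇒ p=4, q=1
i=1: a=8 ⇒ p=33, q=8
(x₁, y₁) = (33, 8);  33² − 17·8² = 1 ✓
(33+8√17)^2 = 2177 + 528√17
(33+8√17)^3 = 143649 + 34840√17
(33+8√17)^4 = 9478657 + 2298912√17
(33+8√17)^5 = 625447713 + 151693352√17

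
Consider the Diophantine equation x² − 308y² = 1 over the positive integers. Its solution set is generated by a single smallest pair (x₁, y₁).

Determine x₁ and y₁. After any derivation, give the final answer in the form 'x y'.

d=308: √d = [17; 1,1,4,1,1,34] (ℓ=6, even), read p_5/q_5
a_0=17:  p_0=17·1+0=17,  q_0=17·0+1=1
…
a_2=1:  p_2=1·18+17=35,  q_2=1·1+1=2
a_3=4:  p_3=4·35+18=158,  q_3=4·2+1=9
a_4=1:  p_4=1·158+35=193,  q_4=1·9+2=11
a_5=1:  p_5=1·193+158=351,  q_5=1·11+9=20
(x₁, y₁) = (351, 20);  351² − 308·20² = 1 ✓

351 20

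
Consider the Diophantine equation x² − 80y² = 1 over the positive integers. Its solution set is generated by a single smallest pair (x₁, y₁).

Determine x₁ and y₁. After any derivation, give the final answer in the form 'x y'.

9 1

√80 → a₀=8, period (1,16); ℓ=2 even so k=1
step 0: (8, 1)  from 8·(1,0) + (0,1)
step 1: (9, 1)  from 1·(8,1) + (1,0)
fundamental: x₁=9, y₁=1  (since 81 − 80·1 = 1)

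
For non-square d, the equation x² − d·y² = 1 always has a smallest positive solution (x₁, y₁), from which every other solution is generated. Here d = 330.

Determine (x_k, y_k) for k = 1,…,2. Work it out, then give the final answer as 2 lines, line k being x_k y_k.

√330 → a₀=18, period (6,36); ℓ=2 even so k=1
k=0  a_k=18  p_k/q_k = 18/1
k=1  a_k=6  p_k/q_k = 109/6
(x₁, y₁) = (109, 6);  109² − 330·6² = 1 ✓
(x_2, y_2) = (109·109 + 330·6·6, 109·6 + 6·109) = (23761, 1308)

109 6
23761 1308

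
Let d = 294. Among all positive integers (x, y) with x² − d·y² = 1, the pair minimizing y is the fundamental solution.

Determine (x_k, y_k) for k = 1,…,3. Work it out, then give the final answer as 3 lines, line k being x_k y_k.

[17; 6,1,4,1,6,34] for √294; ℓ=6 ⇒ convergent index 5
k=0  a_k=17  p_k/q_k = 17/1
k=1  a_k=6  p_k/q_k = 103/6
…
k=4  a_k=1  p_k/q_k = 703/41
k=5  a_k=6  p_k/q_k = 4801/280
(x₁, y₁) = (4801, 280);  4801² − 294·280² = 1 ✓
k=2:  x_2 = 4801·4801+294·280·280 = 46099201,  y_2 = 4801·280+280·4801 = 2688560
k=3:  x_3 = 4801·46099201+294·280·2688560 = 442644523201,  y_3 = 4801·2688560+280·46099201 = 25815552840

4801 280
46099201 2688560
442644523201 25815552840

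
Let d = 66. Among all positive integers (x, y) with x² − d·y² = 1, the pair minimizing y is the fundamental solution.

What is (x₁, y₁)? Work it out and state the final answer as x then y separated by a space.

65 8

d=66: √d = [8; 8,16] (ℓ=2, even), read p_1/q_1
step 0: (8, 1)  from 8·(1,0) + (0,1)
step 1: (65, 8)  from 8·(8,1) + (1,0)
(x₁, y₁) = (65, 8);  65² − 66·8² = 1 ✓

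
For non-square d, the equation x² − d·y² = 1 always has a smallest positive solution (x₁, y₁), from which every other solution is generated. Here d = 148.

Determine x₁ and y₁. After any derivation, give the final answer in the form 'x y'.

73 6

√148 = [12; 6,24, …], period ℓ=2 (even) → k=1
a_0=12:  p_0=12·1+0=12,  q_0=12·0+1=1
a_1=6:  p_1=6·12+1=73,  q_1=6·1+0=6
fundamental: x₁=73, y₁=6  (since 5329 − 148·36 = 1)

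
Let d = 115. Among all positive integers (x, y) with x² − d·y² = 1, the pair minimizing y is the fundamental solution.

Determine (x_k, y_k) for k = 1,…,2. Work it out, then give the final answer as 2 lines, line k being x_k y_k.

d=115: √d = [10; 1,2,1,1,1,1,1,2,1,20] (ℓ=10, even), read p_9/q_9
k=0  a_k=10  p_k/q_k = 10/1
k=1  a_k=1  p_k/q_k = 11/1
k=2  a_k=2  p_k/q_k = 32/3
k=3  a_k=1  p_k/q_k = 43/4
k=4  a_k=1  p_k/q_k = 75/7
…
k=8  a_k=2  p_k/q_k = 815/76
k=9  a_k=1  p_k/q_k = 1126/105
fundamental: x₁=1126, y₁=105  (since 1267876 − 115·11025 = 1)
(1126+105√115)^2 = 2535751 + 236460√115

1126 105
2535751 236460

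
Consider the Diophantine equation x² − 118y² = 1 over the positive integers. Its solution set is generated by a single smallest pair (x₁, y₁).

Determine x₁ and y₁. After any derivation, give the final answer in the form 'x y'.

306917 28254

√118 = [10; 1,6,3,2,10,2,3,6,1,20, …], period ℓ=10 (even) → k=9
a_0=10:  p_0=10·1+0=10,  q_0=10·0+1=1
…
a_3=3:  p_3=3·76+11=239,  q_3=3·7+1=22
…
a_7=3:  p_7=3·12112+5779=42115,  q_7=3·1115+532=3877
a_8=6:  p_8=6·42115+12112=264802,  q_8=6·3877+1115=24377
a_9=1:  p_9=1·264802+42115=306917,  q_9=1·24377+3877=28254
→ (306917, 28254).  Check: 306917²=94198044889, 118·28254²=94198044888, difference 1.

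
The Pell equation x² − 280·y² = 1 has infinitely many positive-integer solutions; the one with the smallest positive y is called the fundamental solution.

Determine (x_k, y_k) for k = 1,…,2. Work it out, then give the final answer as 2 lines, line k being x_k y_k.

251 15
126001 7530

d=280: √d = [16; 1,2,1,2,1,32] (ℓ=6, even), read p_5/q_5
i=0: a=16 ⇒ p=16, q=1
…
i=2: a=2 ⇒ p=50, q=3
i=3: a=1 ⇒ p=67, q=4
i=4: a=2 ⇒ p=184, q=11
i=5: a=1 ⇒ p=251, q=15
fundamental: x₁=251, y₁=15  (since 63001 − 280·225 = 1)
(251+15√280)^2 = 126001 + 7530√280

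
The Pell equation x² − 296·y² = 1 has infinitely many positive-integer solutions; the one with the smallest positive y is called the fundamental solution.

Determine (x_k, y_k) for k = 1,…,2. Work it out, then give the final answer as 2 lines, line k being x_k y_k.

3699 215
27365201 1590570

d=296: √d = [17; 4,1,7,1,4,34] (ℓ=6, even), read p_5/q_5
k=0  a_k=17  p_k/q_k = 17/1
…
k=2  a_k=1  p_k/q_k = 86/5
k=3  a_k=7  p_k/q_k = 671/39
k=4  a_k=1  p_k/q_k = 757/44
k=5  a_k=4  p_k/q_k = 3699/215
fundamental: x₁=3699, y₁=215  (since 13682601 − 296·46225 = 1)
n=2: (3699,215)∘(3699,215) = (3699·3699+296·215·215, 3699·215+215·3699) = (27365201,1590570)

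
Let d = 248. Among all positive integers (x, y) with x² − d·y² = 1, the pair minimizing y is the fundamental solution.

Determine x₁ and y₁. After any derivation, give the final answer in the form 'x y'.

√248 = [15; 1,2,1,30, …], period ℓ=4 (even) → k=3
k=0  a_k=15  p_k/q_k = 15/1
k=1  a_k=1  p_k/q_k = 16/1
k=2  a_k=2  p_k/q_k = 47/3
k=3  a_k=1  p_k/q_k = 63/4
fundamental: x₁=63, y₁=4  (since 3969 − 248·16 = 1)

63 4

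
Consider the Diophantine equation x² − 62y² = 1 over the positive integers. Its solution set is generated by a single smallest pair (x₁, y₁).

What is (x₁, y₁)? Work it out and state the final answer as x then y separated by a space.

√62 = [7; 1,6,1,14, …], period ℓ=4 (even) → k=3
k=0  a_k=7  p_k/q_k = 7/1
…
k=2  a_k=6  p_k/q_k = 55/7
k=3  a_k=1  p_k/q_k = 63/8
fundamental: x₁=63, y₁=8  (since 3969 − 62·64 = 1)

63 8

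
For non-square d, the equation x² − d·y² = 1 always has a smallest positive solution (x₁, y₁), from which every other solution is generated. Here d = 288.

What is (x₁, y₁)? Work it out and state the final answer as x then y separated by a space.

√288 = [16; 1,32, …], period ℓ=2 (even) → k=1
a_0=16:  p_0=16·1+0=16,  q_0=16·0+1=1
a_1=1:  p_1=1·16+1=17,  q_1=1·1+0=1
→ (17, 1).  Check: 17²=289, 288·1²=288, difference 1.

17 1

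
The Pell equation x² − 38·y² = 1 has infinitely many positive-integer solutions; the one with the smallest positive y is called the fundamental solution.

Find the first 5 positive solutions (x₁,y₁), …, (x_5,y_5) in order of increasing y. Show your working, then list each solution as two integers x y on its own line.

d=38: √d = [6; 6,12] (ℓ=2, even), read p_1/q_1
k=0  a_k=6  p_k/q_k = 6/1
k=1  a_k=6  p_k/q_k = 37/6
→ (37, 6).  Check: 37²=1369, 38·6²=1368, difference 1.
n=2: (37,6)∘(37,6) = (37·37+38·6·6, 37·6+6·37) = (2737,444)
n=3: (2737,444)∘(37,6) = (37·2737+38·6·444, 37·444+6·2737) = (202501,32850)
n=4: (202501,32850)∘(37,6) = (37·202501+38·6·32850, 37·32850+6·202501) = (14982337,2430456)
n=5: (14982337,2430456)∘(37,6) = (37·14982337+38·6·2430456, 37·2430456+6·14982337) = (1108490437,179820894)

37 6
2737 444
202501 32850
14982337 2430456
1108490437 179820894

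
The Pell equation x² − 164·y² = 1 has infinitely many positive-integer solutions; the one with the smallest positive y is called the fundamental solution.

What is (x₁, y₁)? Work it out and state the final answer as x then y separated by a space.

√164 → a₀=12, period (1,4,6,4,1,24); ℓ=6 even so k=5
a_0=12:  p_0=12·1+0=12,  q_0=12·0+1=1
a_1=1:  p_1=1·12+1=13,  q_1=1·1+0=1
a_2=4:  p_2=4·13+12=64,  q_2=4·1+1=5
a_3=6:  p_3=6·64+13=397,  q_3=6·5+1=31
a_4=4:  p_4=4·397+64=1652,  q_4=4·31+5=129
a_5=1:  p_5=1·1652+397=2049,  q_5=1·129+31=160
(x₁, y₁) = (2049, 160);  2049² − 164·160² = 1 ✓

2049 160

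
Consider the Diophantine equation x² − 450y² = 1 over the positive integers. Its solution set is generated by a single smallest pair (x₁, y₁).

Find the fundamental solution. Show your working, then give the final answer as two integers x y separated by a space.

19601 924

[21; 4,1,2,4,2,1,4,42] for √450; ℓ=8 ⇒ convergent index 7
i=0: a=21 ⇒ p=21, q=1
i=1: a=4 ⇒ p=85, q=4
…
i=3: a=2 ⇒ p=297, q=14
i=4: a=4 ⇒ p=1294, q=61
i=5: a=2 ⇒ p=2885, q=136
i=6: a=1 ⇒ p=4179, q=197
i=7: a=4 ⇒ p=19601, q=924
(x₁, y₁) = (19601, 924);  19601² − 450·924² = 1 ✓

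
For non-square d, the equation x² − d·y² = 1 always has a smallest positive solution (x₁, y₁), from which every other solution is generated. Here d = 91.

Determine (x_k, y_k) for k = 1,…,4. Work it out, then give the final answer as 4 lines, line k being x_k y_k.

1574 165
4954951 519420
15598184174 1635133995
49103078824801 5147401296840

√91 → a₀=9, period (1,1,5,1,5,1,1,18); ℓ=8 even so k=7
step 0: (9, 1)  from 9·(1,0) + (0,1)
…
step 3: (105, 11)  from 5·(19,2) + (10,1)
…
step 6: (849, 89)  from 1·(725,76) + (124,13)
step 7: (1574, 165)  from 1·(849,89) + (725,76)
fundamental: x₁=1574, y₁=165  (since 2477476 − 91·27225 = 1)
(1574+165√91)^2 = 4954951 + 519420√91
(1574+165√91)^3 = 15598184174 + 1635133995√91
(1574+165√91)^4 = 49103078824801 + 5147401296840√91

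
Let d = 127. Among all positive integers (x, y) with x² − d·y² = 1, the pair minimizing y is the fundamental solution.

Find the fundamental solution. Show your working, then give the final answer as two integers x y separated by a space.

√127 = [11; 3,1,2,2,7,11,7,2,2,1,3,22, …], period ℓ=12 (even) → k=11
i=0: a=11 ⇒ p=11, q=1
i=1: a=3 ⇒ p=34, q=3
i=2: a=1 ⇒ p=45, q=4
…
i=4: a=2 ⇒ p=293, q=26
…
i=6: a=11 ⇒ p=24218, q=2149
i=7: a=7 ⇒ p=171701, q=15236
i=8: a=2 ⇒ p=367620, q=32621
i=9: a=2 ⇒ p=906941, q=80478
i=10: a=1 ⇒ p=1274561, q=113099
i=11: a=3 ⇒ p=4730624, q=419775
(x₁, y₁) = (4730624, 419775);  4730624² − 127·419775² = 1 ✓

4730624 419775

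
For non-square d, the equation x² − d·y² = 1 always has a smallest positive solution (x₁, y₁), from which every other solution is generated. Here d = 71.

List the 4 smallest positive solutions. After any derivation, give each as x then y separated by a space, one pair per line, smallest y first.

3480 413
24220799 2874480
168576757560 20006380387
1173294208396801 139244404619040

√71 = [8; 2,2,1,7,1,2,2,16, …], period ℓ=8 (even) → k=7
a_0=8:  p_0=8·1+0=8,  q_0=8·0+1=1
…
a_3=1:  p_3=1·42+17=59,  q_3=1·5+2=7
…
a_5=1:  p_5=1·455+59=514,  q_5=1·54+7=61
a_6=2:  p_6=2·514+455=1483,  q_6=2·61+54=176
a_7=2:  p_7=2·1483+514=3480,  q_7=2·176+61=413
fundamental: x₁=3480, y₁=413  (since 12110400 − 71·170569 = 1)
(x_2, y_2) = (3480·3480 + 71·413·413, 3480·413 + 413·3480) = (24220799, 2874480)
(x_3, y_3) = (3480·24220799 + 71·413·2874480, 3480·2874480 + 413·24220799) = (168576757560, 20006380387)
(x_4, y_4) = (3480·168576757560 + 71·413·20006380387, 3480·20006380387 + 413·168576757560) = (1173294208396801, 139244404619040)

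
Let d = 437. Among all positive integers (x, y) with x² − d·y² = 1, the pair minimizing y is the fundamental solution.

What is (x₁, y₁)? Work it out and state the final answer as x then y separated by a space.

[20; 1,9,2,9,1,40] for √437; ℓ=6 ⇒ convergent index 5
i=0: a=20 ⇒ p=20, q=1
…
i=3: a=2 ⇒ p=439, q=21
i=4: a=9 ⇒ p=4160, q=199
i=5: a=1 ⇒ p=4599, q=220
→ (4599, 220).  Check: 4599²=21150801, 437·220²=21150800, difference 1.

4599 220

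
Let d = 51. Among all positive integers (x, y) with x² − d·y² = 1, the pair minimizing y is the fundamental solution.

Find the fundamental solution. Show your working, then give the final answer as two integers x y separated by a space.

50 7

d=51: √d = [7; 7,14] (ℓ=2, even), read p_1/q_1
k=0  a_k=7  p_k/q_k = 7/1
k=1  a_k=7  p_k/q_k = 50/7
fundamental: x₁=50, y₁=7  (since 2500 − 51·49 = 1)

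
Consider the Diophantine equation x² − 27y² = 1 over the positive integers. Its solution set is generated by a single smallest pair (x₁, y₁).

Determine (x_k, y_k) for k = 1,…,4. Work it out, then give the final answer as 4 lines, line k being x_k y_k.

26 5
1351 260
70226 13515
3650401 702520

√27 → a₀=5, period (5,10); ℓ=2 even so k=1
i=0: a=5 ⇒ p=5, q=1
i=1: a=5 ⇒ p=26, q=5
fundamental: x₁=26, y₁=5  (since 676 − 27·25 = 1)
(x_2, y_2) = (26·26 + 27·5·5, 26·5 + 5·26) = (1351, 260)
(x_3, y_3) = (26·1351 + 27·5·260, 26·260 + 5·1351) = (70226, 13515)
(x_4, y_4) = (26·70226 + 27·5·13515, 26·13515 + 5·70226) = (3650401, 702520)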